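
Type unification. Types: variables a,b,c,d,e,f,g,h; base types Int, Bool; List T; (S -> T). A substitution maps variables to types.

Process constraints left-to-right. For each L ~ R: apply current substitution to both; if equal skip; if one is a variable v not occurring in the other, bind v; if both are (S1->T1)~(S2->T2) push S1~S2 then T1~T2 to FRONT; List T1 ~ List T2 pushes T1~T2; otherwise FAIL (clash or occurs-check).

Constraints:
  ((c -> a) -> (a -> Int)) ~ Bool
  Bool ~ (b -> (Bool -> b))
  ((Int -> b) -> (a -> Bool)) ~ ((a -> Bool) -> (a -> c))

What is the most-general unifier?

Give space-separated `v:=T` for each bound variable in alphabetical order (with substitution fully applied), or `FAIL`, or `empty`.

Answer: FAIL

Derivation:
step 1: unify ((c -> a) -> (a -> Int)) ~ Bool  [subst: {-} | 2 pending]
  clash: ((c -> a) -> (a -> Int)) vs Bool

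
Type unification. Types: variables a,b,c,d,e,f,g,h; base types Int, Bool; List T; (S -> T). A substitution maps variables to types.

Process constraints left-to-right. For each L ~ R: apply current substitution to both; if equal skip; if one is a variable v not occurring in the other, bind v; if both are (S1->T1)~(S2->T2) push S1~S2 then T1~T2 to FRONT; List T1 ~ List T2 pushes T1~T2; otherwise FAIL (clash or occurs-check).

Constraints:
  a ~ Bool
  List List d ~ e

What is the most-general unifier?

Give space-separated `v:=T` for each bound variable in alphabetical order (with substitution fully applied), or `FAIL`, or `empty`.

step 1: unify a ~ Bool  [subst: {-} | 1 pending]
  bind a := Bool
step 2: unify List List d ~ e  [subst: {a:=Bool} | 0 pending]
  bind e := List List d

Answer: a:=Bool e:=List List d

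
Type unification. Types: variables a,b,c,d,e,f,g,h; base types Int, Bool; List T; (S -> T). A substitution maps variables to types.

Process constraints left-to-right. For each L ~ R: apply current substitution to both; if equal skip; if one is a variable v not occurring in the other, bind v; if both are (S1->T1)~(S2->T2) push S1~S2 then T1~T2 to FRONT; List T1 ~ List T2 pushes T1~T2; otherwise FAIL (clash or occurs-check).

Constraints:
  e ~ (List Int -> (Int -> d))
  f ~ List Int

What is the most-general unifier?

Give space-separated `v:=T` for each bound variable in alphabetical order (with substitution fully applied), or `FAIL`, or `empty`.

step 1: unify e ~ (List Int -> (Int -> d))  [subst: {-} | 1 pending]
  bind e := (List Int -> (Int -> d))
step 2: unify f ~ List Int  [subst: {e:=(List Int -> (Int -> d))} | 0 pending]
  bind f := List Int

Answer: e:=(List Int -> (Int -> d)) f:=List Int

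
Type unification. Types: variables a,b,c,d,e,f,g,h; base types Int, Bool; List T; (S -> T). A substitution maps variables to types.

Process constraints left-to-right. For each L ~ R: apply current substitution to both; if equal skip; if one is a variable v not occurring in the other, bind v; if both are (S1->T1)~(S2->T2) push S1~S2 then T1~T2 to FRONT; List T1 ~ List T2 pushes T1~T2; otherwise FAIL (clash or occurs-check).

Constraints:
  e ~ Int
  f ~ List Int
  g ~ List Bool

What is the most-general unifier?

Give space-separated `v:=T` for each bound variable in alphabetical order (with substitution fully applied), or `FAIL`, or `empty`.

step 1: unify e ~ Int  [subst: {-} | 2 pending]
  bind e := Int
step 2: unify f ~ List Int  [subst: {e:=Int} | 1 pending]
  bind f := List Int
step 3: unify g ~ List Bool  [subst: {e:=Int, f:=List Int} | 0 pending]
  bind g := List Bool

Answer: e:=Int f:=List Int g:=List Bool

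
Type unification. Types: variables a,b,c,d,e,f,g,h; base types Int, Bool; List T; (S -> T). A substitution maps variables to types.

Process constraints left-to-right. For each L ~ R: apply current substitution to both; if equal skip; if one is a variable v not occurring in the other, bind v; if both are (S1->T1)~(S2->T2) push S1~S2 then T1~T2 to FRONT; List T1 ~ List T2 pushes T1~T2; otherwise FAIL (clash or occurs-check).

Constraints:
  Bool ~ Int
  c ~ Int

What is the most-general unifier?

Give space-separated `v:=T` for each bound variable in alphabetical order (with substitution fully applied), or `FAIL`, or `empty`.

step 1: unify Bool ~ Int  [subst: {-} | 1 pending]
  clash: Bool vs Int

Answer: FAIL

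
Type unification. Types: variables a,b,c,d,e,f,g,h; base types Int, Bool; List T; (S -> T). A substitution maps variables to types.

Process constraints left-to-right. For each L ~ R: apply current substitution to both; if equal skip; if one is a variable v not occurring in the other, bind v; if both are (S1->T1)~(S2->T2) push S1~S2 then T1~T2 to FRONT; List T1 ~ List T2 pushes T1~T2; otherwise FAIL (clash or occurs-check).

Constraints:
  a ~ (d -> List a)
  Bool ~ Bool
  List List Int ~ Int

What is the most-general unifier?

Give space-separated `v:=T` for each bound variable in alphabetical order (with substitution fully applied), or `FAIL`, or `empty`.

step 1: unify a ~ (d -> List a)  [subst: {-} | 2 pending]
  occurs-check fail: a in (d -> List a)

Answer: FAIL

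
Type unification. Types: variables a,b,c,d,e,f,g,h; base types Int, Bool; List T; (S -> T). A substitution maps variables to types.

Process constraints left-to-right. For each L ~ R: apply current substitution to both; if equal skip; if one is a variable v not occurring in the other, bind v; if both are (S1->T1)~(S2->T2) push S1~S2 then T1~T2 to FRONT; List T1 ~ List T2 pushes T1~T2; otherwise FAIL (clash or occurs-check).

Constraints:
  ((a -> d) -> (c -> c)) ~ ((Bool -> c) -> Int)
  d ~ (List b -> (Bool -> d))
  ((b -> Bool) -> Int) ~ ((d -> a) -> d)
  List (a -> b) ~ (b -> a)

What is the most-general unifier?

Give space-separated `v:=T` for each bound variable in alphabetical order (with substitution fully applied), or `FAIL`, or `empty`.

Answer: FAIL

Derivation:
step 1: unify ((a -> d) -> (c -> c)) ~ ((Bool -> c) -> Int)  [subst: {-} | 3 pending]
  -> decompose arrow: push (a -> d)~(Bool -> c), (c -> c)~Int
step 2: unify (a -> d) ~ (Bool -> c)  [subst: {-} | 4 pending]
  -> decompose arrow: push a~Bool, d~c
step 3: unify a ~ Bool  [subst: {-} | 5 pending]
  bind a := Bool
step 4: unify d ~ c  [subst: {a:=Bool} | 4 pending]
  bind d := c
step 5: unify (c -> c) ~ Int  [subst: {a:=Bool, d:=c} | 3 pending]
  clash: (c -> c) vs Int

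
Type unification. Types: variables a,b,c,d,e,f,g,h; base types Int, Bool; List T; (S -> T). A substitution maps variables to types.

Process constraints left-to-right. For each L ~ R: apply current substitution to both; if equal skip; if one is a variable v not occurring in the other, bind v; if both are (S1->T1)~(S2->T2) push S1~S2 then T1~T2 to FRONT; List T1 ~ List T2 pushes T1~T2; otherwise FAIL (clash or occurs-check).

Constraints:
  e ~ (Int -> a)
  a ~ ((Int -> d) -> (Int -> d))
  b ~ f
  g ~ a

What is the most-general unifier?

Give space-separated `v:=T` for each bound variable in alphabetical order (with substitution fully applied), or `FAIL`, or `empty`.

Answer: a:=((Int -> d) -> (Int -> d)) b:=f e:=(Int -> ((Int -> d) -> (Int -> d))) g:=((Int -> d) -> (Int -> d))

Derivation:
step 1: unify e ~ (Int -> a)  [subst: {-} | 3 pending]
  bind e := (Int -> a)
step 2: unify a ~ ((Int -> d) -> (Int -> d))  [subst: {e:=(Int -> a)} | 2 pending]
  bind a := ((Int -> d) -> (Int -> d))
step 3: unify b ~ f  [subst: {e:=(Int -> a), a:=((Int -> d) -> (Int -> d))} | 1 pending]
  bind b := f
step 4: unify g ~ ((Int -> d) -> (Int -> d))  [subst: {e:=(Int -> a), a:=((Int -> d) -> (Int -> d)), b:=f} | 0 pending]
  bind g := ((Int -> d) -> (Int -> d))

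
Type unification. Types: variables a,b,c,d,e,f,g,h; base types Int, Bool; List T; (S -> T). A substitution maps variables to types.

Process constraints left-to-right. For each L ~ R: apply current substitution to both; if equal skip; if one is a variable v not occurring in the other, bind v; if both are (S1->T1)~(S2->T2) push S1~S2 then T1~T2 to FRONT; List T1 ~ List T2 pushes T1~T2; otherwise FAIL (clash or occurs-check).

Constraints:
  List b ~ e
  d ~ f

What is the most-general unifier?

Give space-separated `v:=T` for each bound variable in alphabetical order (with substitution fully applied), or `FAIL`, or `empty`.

Answer: d:=f e:=List b

Derivation:
step 1: unify List b ~ e  [subst: {-} | 1 pending]
  bind e := List b
step 2: unify d ~ f  [subst: {e:=List b} | 0 pending]
  bind d := f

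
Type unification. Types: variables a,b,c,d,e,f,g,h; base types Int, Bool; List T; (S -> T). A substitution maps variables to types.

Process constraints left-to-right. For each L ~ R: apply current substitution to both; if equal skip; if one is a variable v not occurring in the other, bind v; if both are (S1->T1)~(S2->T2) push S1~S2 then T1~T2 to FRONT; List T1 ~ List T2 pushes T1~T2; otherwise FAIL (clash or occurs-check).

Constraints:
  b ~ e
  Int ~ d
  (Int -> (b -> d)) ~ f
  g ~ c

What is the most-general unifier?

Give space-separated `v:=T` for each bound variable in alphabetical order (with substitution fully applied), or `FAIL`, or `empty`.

Answer: b:=e d:=Int f:=(Int -> (e -> Int)) g:=c

Derivation:
step 1: unify b ~ e  [subst: {-} | 3 pending]
  bind b := e
step 2: unify Int ~ d  [subst: {b:=e} | 2 pending]
  bind d := Int
step 3: unify (Int -> (e -> Int)) ~ f  [subst: {b:=e, d:=Int} | 1 pending]
  bind f := (Int -> (e -> Int))
step 4: unify g ~ c  [subst: {b:=e, d:=Int, f:=(Int -> (e -> Int))} | 0 pending]
  bind g := c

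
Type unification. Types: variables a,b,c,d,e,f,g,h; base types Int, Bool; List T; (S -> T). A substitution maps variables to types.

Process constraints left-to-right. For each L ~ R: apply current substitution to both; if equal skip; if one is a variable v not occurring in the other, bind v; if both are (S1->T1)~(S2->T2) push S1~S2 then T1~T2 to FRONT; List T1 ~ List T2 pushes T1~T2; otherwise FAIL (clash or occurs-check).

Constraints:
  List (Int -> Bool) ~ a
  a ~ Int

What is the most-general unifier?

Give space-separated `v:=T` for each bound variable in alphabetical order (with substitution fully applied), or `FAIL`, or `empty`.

step 1: unify List (Int -> Bool) ~ a  [subst: {-} | 1 pending]
  bind a := List (Int -> Bool)
step 2: unify List (Int -> Bool) ~ Int  [subst: {a:=List (Int -> Bool)} | 0 pending]
  clash: List (Int -> Bool) vs Int

Answer: FAIL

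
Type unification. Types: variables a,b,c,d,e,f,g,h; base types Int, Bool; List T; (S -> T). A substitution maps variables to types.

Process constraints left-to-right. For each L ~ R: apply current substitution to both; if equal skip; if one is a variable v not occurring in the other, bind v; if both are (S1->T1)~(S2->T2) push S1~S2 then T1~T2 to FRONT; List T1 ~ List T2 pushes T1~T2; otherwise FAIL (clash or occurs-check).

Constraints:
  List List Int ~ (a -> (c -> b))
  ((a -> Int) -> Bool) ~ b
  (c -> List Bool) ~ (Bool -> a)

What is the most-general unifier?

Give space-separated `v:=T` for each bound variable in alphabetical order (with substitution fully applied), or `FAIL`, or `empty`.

step 1: unify List List Int ~ (a -> (c -> b))  [subst: {-} | 2 pending]
  clash: List List Int vs (a -> (c -> b))

Answer: FAIL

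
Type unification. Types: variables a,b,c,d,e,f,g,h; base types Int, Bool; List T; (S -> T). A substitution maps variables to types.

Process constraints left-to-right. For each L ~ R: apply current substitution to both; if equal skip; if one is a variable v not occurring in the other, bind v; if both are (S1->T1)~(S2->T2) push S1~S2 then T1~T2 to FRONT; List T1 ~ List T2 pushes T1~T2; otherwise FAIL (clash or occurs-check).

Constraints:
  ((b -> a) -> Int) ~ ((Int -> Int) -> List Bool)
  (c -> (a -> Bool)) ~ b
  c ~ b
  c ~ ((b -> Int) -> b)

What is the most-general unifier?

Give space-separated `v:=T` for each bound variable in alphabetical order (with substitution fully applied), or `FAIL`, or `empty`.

step 1: unify ((b -> a) -> Int) ~ ((Int -> Int) -> List Bool)  [subst: {-} | 3 pending]
  -> decompose arrow: push (b -> a)~(Int -> Int), Int~List Bool
step 2: unify (b -> a) ~ (Int -> Int)  [subst: {-} | 4 pending]
  -> decompose arrow: push b~Int, a~Int
step 3: unify b ~ Int  [subst: {-} | 5 pending]
  bind b := Int
step 4: unify a ~ Int  [subst: {b:=Int} | 4 pending]
  bind a := Int
step 5: unify Int ~ List Bool  [subst: {b:=Int, a:=Int} | 3 pending]
  clash: Int vs List Bool

Answer: FAIL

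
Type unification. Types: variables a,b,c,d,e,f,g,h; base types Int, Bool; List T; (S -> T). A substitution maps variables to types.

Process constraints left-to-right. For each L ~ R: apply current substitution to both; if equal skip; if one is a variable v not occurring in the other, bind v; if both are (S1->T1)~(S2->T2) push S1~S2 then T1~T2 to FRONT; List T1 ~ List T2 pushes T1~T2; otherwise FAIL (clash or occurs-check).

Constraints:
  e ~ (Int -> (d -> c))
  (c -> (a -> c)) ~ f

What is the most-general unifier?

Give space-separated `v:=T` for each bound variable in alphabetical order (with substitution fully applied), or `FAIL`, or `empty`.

Answer: e:=(Int -> (d -> c)) f:=(c -> (a -> c))

Derivation:
step 1: unify e ~ (Int -> (d -> c))  [subst: {-} | 1 pending]
  bind e := (Int -> (d -> c))
step 2: unify (c -> (a -> c)) ~ f  [subst: {e:=(Int -> (d -> c))} | 0 pending]
  bind f := (c -> (a -> c))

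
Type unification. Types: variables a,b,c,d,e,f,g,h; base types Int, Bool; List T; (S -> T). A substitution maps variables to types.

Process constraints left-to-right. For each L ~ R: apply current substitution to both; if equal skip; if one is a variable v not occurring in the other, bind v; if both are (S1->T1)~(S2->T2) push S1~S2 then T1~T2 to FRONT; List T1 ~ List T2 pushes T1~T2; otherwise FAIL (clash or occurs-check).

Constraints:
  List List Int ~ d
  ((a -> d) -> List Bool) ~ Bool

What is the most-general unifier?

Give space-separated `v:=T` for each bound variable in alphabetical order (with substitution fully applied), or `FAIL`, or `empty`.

Answer: FAIL

Derivation:
step 1: unify List List Int ~ d  [subst: {-} | 1 pending]
  bind d := List List Int
step 2: unify ((a -> List List Int) -> List Bool) ~ Bool  [subst: {d:=List List Int} | 0 pending]
  clash: ((a -> List List Int) -> List Bool) vs Bool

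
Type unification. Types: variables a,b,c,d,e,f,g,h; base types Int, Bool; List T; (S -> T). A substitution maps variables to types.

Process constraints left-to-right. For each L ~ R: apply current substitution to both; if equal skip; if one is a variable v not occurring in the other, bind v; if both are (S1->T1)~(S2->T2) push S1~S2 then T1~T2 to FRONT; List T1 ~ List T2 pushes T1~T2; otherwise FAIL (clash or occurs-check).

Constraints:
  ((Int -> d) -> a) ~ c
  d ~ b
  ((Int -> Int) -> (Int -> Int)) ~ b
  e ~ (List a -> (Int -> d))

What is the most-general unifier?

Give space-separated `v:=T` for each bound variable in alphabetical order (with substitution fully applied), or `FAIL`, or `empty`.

step 1: unify ((Int -> d) -> a) ~ c  [subst: {-} | 3 pending]
  bind c := ((Int -> d) -> a)
step 2: unify d ~ b  [subst: {c:=((Int -> d) -> a)} | 2 pending]
  bind d := b
step 3: unify ((Int -> Int) -> (Int -> Int)) ~ b  [subst: {c:=((Int -> d) -> a), d:=b} | 1 pending]
  bind b := ((Int -> Int) -> (Int -> Int))
step 4: unify e ~ (List a -> (Int -> ((Int -> Int) -> (Int -> Int))))  [subst: {c:=((Int -> d) -> a), d:=b, b:=((Int -> Int) -> (Int -> Int))} | 0 pending]
  bind e := (List a -> (Int -> ((Int -> Int) -> (Int -> Int))))

Answer: b:=((Int -> Int) -> (Int -> Int)) c:=((Int -> ((Int -> Int) -> (Int -> Int))) -> a) d:=((Int -> Int) -> (Int -> Int)) e:=(List a -> (Int -> ((Int -> Int) -> (Int -> Int))))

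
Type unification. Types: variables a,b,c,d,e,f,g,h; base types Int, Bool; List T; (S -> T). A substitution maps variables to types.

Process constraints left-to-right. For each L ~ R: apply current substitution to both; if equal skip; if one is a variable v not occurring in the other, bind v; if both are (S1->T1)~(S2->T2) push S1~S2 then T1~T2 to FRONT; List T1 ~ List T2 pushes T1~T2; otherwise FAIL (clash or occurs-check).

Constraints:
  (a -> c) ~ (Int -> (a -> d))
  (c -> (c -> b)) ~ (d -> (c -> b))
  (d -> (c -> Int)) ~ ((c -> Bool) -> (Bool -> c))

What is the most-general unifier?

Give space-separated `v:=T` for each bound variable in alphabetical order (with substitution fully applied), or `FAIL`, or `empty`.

Answer: FAIL

Derivation:
step 1: unify (a -> c) ~ (Int -> (a -> d))  [subst: {-} | 2 pending]
  -> decompose arrow: push a~Int, c~(a -> d)
step 2: unify a ~ Int  [subst: {-} | 3 pending]
  bind a := Int
step 3: unify c ~ (Int -> d)  [subst: {a:=Int} | 2 pending]
  bind c := (Int -> d)
step 4: unify ((Int -> d) -> ((Int -> d) -> b)) ~ (d -> ((Int -> d) -> b))  [subst: {a:=Int, c:=(Int -> d)} | 1 pending]
  -> decompose arrow: push (Int -> d)~d, ((Int -> d) -> b)~((Int -> d) -> b)
step 5: unify (Int -> d) ~ d  [subst: {a:=Int, c:=(Int -> d)} | 2 pending]
  occurs-check fail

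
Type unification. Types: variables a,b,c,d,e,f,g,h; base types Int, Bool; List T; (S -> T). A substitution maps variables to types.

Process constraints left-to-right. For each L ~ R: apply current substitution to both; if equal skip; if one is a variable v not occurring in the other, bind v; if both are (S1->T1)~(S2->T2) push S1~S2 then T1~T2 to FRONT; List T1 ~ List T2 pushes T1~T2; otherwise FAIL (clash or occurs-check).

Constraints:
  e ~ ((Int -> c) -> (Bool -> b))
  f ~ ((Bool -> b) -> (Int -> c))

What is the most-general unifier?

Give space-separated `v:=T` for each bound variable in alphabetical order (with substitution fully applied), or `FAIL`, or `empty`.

step 1: unify e ~ ((Int -> c) -> (Bool -> b))  [subst: {-} | 1 pending]
  bind e := ((Int -> c) -> (Bool -> b))
step 2: unify f ~ ((Bool -> b) -> (Int -> c))  [subst: {e:=((Int -> c) -> (Bool -> b))} | 0 pending]
  bind f := ((Bool -> b) -> (Int -> c))

Answer: e:=((Int -> c) -> (Bool -> b)) f:=((Bool -> b) -> (Int -> c))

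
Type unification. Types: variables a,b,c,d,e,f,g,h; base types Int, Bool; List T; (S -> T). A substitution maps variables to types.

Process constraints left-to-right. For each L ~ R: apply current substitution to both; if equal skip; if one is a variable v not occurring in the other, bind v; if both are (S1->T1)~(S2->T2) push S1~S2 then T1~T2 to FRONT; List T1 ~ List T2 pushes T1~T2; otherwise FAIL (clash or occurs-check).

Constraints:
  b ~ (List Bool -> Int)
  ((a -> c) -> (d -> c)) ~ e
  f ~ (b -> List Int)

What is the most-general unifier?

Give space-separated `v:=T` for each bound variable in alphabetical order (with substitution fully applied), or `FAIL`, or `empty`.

step 1: unify b ~ (List Bool -> Int)  [subst: {-} | 2 pending]
  bind b := (List Bool -> Int)
step 2: unify ((a -> c) -> (d -> c)) ~ e  [subst: {b:=(List Bool -> Int)} | 1 pending]
  bind e := ((a -> c) -> (d -> c))
step 3: unify f ~ ((List Bool -> Int) -> List Int)  [subst: {b:=(List Bool -> Int), e:=((a -> c) -> (d -> c))} | 0 pending]
  bind f := ((List Bool -> Int) -> List Int)

Answer: b:=(List Bool -> Int) e:=((a -> c) -> (d -> c)) f:=((List Bool -> Int) -> List Int)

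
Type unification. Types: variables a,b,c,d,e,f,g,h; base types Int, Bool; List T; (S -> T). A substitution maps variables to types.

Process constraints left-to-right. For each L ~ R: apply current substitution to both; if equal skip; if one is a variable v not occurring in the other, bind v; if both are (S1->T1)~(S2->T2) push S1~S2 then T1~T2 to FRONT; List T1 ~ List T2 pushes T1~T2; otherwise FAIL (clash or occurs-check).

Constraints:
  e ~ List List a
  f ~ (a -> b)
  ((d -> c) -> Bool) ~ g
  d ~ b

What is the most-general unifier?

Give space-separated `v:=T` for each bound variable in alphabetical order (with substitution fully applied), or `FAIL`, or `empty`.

Answer: d:=b e:=List List a f:=(a -> b) g:=((b -> c) -> Bool)

Derivation:
step 1: unify e ~ List List a  [subst: {-} | 3 pending]
  bind e := List List a
step 2: unify f ~ (a -> b)  [subst: {e:=List List a} | 2 pending]
  bind f := (a -> b)
step 3: unify ((d -> c) -> Bool) ~ g  [subst: {e:=List List a, f:=(a -> b)} | 1 pending]
  bind g := ((d -> c) -> Bool)
step 4: unify d ~ b  [subst: {e:=List List a, f:=(a -> b), g:=((d -> c) -> Bool)} | 0 pending]
  bind d := b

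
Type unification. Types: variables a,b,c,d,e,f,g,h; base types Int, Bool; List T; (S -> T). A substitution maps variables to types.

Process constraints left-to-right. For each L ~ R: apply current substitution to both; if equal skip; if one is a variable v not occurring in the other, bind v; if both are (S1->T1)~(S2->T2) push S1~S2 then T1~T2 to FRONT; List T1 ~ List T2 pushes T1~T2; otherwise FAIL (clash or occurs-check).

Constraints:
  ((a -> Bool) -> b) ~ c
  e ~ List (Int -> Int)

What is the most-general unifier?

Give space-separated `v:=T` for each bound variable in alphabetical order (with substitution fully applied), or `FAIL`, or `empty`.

step 1: unify ((a -> Bool) -> b) ~ c  [subst: {-} | 1 pending]
  bind c := ((a -> Bool) -> b)
step 2: unify e ~ List (Int -> Int)  [subst: {c:=((a -> Bool) -> b)} | 0 pending]
  bind e := List (Int -> Int)

Answer: c:=((a -> Bool) -> b) e:=List (Int -> Int)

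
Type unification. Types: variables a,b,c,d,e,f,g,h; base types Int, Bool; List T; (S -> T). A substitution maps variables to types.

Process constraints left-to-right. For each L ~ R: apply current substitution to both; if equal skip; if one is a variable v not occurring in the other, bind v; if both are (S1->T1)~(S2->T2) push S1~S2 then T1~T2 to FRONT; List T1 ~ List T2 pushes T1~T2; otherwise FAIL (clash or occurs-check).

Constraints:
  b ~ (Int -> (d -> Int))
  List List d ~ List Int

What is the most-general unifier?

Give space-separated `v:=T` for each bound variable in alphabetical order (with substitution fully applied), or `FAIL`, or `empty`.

step 1: unify b ~ (Int -> (d -> Int))  [subst: {-} | 1 pending]
  bind b := (Int -> (d -> Int))
step 2: unify List List d ~ List Int  [subst: {b:=(Int -> (d -> Int))} | 0 pending]
  -> decompose List: push List d~Int
step 3: unify List d ~ Int  [subst: {b:=(Int -> (d -> Int))} | 0 pending]
  clash: List d vs Int

Answer: FAIL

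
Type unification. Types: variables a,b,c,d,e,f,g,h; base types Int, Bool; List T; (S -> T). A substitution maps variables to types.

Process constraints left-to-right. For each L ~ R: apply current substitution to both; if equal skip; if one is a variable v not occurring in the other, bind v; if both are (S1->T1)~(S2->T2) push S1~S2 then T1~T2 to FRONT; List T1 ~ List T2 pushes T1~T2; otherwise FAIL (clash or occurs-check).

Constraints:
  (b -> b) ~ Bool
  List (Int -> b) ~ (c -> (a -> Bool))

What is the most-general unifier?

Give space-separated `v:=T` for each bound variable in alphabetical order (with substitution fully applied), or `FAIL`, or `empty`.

step 1: unify (b -> b) ~ Bool  [subst: {-} | 1 pending]
  clash: (b -> b) vs Bool

Answer: FAIL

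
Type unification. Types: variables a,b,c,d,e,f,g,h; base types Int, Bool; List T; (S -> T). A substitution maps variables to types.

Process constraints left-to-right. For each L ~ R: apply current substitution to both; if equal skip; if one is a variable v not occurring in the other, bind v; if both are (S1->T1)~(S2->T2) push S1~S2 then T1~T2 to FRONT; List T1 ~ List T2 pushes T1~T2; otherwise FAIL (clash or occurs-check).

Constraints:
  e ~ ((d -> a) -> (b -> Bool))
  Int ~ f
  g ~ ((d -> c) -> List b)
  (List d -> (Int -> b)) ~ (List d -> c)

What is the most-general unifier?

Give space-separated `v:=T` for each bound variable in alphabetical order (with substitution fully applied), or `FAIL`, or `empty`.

Answer: c:=(Int -> b) e:=((d -> a) -> (b -> Bool)) f:=Int g:=((d -> (Int -> b)) -> List b)

Derivation:
step 1: unify e ~ ((d -> a) -> (b -> Bool))  [subst: {-} | 3 pending]
  bind e := ((d -> a) -> (b -> Bool))
step 2: unify Int ~ f  [subst: {e:=((d -> a) -> (b -> Bool))} | 2 pending]
  bind f := Int
step 3: unify g ~ ((d -> c) -> List b)  [subst: {e:=((d -> a) -> (b -> Bool)), f:=Int} | 1 pending]
  bind g := ((d -> c) -> List b)
step 4: unify (List d -> (Int -> b)) ~ (List d -> c)  [subst: {e:=((d -> a) -> (b -> Bool)), f:=Int, g:=((d -> c) -> List b)} | 0 pending]
  -> decompose arrow: push List d~List d, (Int -> b)~c
step 5: unify List d ~ List d  [subst: {e:=((d -> a) -> (b -> Bool)), f:=Int, g:=((d -> c) -> List b)} | 1 pending]
  -> identical, skip
step 6: unify (Int -> b) ~ c  [subst: {e:=((d -> a) -> (b -> Bool)), f:=Int, g:=((d -> c) -> List b)} | 0 pending]
  bind c := (Int -> b)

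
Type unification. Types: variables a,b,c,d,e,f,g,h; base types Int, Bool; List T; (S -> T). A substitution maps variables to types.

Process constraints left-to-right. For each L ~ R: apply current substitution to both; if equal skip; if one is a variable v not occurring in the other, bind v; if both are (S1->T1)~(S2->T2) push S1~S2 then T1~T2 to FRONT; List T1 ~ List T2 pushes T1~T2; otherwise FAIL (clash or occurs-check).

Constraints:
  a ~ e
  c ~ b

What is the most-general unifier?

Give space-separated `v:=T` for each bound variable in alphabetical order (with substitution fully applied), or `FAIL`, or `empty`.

Answer: a:=e c:=b

Derivation:
step 1: unify a ~ e  [subst: {-} | 1 pending]
  bind a := e
step 2: unify c ~ b  [subst: {a:=e} | 0 pending]
  bind c := b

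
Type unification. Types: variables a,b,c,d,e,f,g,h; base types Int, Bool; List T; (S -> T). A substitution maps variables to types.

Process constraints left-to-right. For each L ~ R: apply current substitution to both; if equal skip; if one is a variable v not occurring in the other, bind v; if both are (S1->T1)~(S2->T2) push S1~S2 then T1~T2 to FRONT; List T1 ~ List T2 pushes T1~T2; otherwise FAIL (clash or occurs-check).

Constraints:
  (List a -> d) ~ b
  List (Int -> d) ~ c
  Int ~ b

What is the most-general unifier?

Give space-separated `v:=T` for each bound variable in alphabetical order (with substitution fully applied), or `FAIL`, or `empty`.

Answer: FAIL

Derivation:
step 1: unify (List a -> d) ~ b  [subst: {-} | 2 pending]
  bind b := (List a -> d)
step 2: unify List (Int -> d) ~ c  [subst: {b:=(List a -> d)} | 1 pending]
  bind c := List (Int -> d)
step 3: unify Int ~ (List a -> d)  [subst: {b:=(List a -> d), c:=List (Int -> d)} | 0 pending]
  clash: Int vs (List a -> d)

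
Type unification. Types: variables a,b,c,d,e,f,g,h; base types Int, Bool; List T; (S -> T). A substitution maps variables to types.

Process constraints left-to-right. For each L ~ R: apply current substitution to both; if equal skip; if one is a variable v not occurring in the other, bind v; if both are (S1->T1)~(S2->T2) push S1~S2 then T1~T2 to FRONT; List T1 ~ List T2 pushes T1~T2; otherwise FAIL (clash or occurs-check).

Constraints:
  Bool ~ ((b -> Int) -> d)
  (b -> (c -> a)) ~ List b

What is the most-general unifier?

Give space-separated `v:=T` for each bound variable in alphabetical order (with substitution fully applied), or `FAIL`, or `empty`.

step 1: unify Bool ~ ((b -> Int) -> d)  [subst: {-} | 1 pending]
  clash: Bool vs ((b -> Int) -> d)

Answer: FAIL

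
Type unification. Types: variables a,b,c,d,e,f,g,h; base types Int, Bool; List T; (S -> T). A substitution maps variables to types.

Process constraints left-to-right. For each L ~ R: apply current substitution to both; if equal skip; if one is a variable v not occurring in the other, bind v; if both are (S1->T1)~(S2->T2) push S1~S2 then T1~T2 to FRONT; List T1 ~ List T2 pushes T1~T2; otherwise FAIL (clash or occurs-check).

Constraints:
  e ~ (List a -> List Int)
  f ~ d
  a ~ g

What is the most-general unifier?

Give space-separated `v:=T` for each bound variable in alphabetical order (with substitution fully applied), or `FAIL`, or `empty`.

Answer: a:=g e:=(List g -> List Int) f:=d

Derivation:
step 1: unify e ~ (List a -> List Int)  [subst: {-} | 2 pending]
  bind e := (List a -> List Int)
step 2: unify f ~ d  [subst: {e:=(List a -> List Int)} | 1 pending]
  bind f := d
step 3: unify a ~ g  [subst: {e:=(List a -> List Int), f:=d} | 0 pending]
  bind a := g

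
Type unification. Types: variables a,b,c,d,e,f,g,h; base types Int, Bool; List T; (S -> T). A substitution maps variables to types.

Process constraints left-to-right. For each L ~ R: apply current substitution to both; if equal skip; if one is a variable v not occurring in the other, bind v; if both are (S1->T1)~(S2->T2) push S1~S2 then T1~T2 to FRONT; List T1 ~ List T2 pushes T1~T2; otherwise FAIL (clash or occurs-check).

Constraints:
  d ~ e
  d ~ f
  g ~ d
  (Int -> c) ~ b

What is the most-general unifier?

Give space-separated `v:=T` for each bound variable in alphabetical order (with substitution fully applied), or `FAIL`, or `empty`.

step 1: unify d ~ e  [subst: {-} | 3 pending]
  bind d := e
step 2: unify e ~ f  [subst: {d:=e} | 2 pending]
  bind e := f
step 3: unify g ~ f  [subst: {d:=e, e:=f} | 1 pending]
  bind g := f
step 4: unify (Int -> c) ~ b  [subst: {d:=e, e:=f, g:=f} | 0 pending]
  bind b := (Int -> c)

Answer: b:=(Int -> c) d:=f e:=f g:=f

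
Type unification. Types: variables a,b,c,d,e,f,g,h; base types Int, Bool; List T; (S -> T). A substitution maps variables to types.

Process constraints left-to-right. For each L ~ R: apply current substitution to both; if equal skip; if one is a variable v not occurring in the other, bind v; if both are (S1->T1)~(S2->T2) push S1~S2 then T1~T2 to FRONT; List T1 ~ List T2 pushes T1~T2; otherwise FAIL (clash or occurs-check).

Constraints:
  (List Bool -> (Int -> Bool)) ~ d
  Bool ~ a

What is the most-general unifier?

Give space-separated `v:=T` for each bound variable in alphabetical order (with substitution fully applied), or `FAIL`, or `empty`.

Answer: a:=Bool d:=(List Bool -> (Int -> Bool))

Derivation:
step 1: unify (List Bool -> (Int -> Bool)) ~ d  [subst: {-} | 1 pending]
  bind d := (List Bool -> (Int -> Bool))
step 2: unify Bool ~ a  [subst: {d:=(List Bool -> (Int -> Bool))} | 0 pending]
  bind a := Bool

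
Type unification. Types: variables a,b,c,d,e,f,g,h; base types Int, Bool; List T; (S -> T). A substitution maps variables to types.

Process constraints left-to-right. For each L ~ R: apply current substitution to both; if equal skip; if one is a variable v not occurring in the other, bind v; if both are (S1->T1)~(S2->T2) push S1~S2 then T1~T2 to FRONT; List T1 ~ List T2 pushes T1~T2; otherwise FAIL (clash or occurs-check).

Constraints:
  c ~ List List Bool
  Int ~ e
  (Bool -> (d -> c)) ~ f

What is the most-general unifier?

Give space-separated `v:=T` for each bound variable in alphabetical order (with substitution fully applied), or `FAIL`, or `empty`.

Answer: c:=List List Bool e:=Int f:=(Bool -> (d -> List List Bool))

Derivation:
step 1: unify c ~ List List Bool  [subst: {-} | 2 pending]
  bind c := List List Bool
step 2: unify Int ~ e  [subst: {c:=List List Bool} | 1 pending]
  bind e := Int
step 3: unify (Bool -> (d -> List List Bool)) ~ f  [subst: {c:=List List Bool, e:=Int} | 0 pending]
  bind f := (Bool -> (d -> List List Bool))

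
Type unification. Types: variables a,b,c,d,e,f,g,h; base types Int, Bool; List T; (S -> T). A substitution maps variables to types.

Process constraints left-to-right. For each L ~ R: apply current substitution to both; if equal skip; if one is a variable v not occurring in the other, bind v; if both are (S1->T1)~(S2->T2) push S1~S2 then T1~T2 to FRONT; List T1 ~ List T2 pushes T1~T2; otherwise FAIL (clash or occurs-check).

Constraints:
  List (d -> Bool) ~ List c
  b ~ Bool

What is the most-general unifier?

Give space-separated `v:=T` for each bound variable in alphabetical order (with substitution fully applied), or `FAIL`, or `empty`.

step 1: unify List (d -> Bool) ~ List c  [subst: {-} | 1 pending]
  -> decompose List: push (d -> Bool)~c
step 2: unify (d -> Bool) ~ c  [subst: {-} | 1 pending]
  bind c := (d -> Bool)
step 3: unify b ~ Bool  [subst: {c:=(d -> Bool)} | 0 pending]
  bind b := Bool

Answer: b:=Bool c:=(d -> Bool)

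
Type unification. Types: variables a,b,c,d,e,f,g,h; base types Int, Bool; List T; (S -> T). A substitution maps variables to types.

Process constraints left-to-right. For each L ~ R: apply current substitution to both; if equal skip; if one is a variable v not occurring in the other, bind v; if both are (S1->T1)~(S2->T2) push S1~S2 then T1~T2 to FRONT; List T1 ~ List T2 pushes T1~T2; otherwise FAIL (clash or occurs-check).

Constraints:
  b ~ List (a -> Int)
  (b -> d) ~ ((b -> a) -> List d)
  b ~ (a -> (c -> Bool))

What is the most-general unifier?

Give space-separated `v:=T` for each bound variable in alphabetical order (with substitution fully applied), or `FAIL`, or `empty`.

Answer: FAIL

Derivation:
step 1: unify b ~ List (a -> Int)  [subst: {-} | 2 pending]
  bind b := List (a -> Int)
step 2: unify (List (a -> Int) -> d) ~ ((List (a -> Int) -> a) -> List d)  [subst: {b:=List (a -> Int)} | 1 pending]
  -> decompose arrow: push List (a -> Int)~(List (a -> Int) -> a), d~List d
step 3: unify List (a -> Int) ~ (List (a -> Int) -> a)  [subst: {b:=List (a -> Int)} | 2 pending]
  clash: List (a -> Int) vs (List (a -> Int) -> a)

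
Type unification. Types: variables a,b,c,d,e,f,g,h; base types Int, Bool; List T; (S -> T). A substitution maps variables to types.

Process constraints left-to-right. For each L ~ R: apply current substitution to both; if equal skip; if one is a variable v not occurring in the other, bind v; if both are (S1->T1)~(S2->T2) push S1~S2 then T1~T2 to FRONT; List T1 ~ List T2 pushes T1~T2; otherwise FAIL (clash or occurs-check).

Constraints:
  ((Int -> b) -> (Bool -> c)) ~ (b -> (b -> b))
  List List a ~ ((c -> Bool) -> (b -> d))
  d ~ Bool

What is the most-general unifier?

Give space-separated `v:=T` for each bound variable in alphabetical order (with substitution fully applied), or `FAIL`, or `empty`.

Answer: FAIL

Derivation:
step 1: unify ((Int -> b) -> (Bool -> c)) ~ (b -> (b -> b))  [subst: {-} | 2 pending]
  -> decompose arrow: push (Int -> b)~b, (Bool -> c)~(b -> b)
step 2: unify (Int -> b) ~ b  [subst: {-} | 3 pending]
  occurs-check fail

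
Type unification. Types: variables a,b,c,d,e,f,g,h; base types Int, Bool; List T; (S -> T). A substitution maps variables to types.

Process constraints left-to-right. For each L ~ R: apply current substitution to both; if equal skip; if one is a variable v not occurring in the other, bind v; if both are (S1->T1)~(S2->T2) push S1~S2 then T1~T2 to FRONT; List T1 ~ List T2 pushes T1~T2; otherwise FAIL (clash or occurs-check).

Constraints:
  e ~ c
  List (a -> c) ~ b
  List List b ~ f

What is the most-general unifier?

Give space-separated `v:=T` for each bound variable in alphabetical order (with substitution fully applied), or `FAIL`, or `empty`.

step 1: unify e ~ c  [subst: {-} | 2 pending]
  bind e := c
step 2: unify List (a -> c) ~ b  [subst: {e:=c} | 1 pending]
  bind b := List (a -> c)
step 3: unify List List List (a -> c) ~ f  [subst: {e:=c, b:=List (a -> c)} | 0 pending]
  bind f := List List List (a -> c)

Answer: b:=List (a -> c) e:=c f:=List List List (a -> c)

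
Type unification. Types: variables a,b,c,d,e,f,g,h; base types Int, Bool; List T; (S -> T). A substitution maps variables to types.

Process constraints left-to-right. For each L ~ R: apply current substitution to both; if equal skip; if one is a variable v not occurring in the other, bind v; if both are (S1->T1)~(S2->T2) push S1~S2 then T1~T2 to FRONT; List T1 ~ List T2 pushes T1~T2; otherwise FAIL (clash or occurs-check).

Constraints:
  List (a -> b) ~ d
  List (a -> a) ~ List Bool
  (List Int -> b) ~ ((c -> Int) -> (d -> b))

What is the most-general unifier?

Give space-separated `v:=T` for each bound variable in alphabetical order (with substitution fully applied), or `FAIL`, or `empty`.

Answer: FAIL

Derivation:
step 1: unify List (a -> b) ~ d  [subst: {-} | 2 pending]
  bind d := List (a -> b)
step 2: unify List (a -> a) ~ List Bool  [subst: {d:=List (a -> b)} | 1 pending]
  -> decompose List: push (a -> a)~Bool
step 3: unify (a -> a) ~ Bool  [subst: {d:=List (a -> b)} | 1 pending]
  clash: (a -> a) vs Bool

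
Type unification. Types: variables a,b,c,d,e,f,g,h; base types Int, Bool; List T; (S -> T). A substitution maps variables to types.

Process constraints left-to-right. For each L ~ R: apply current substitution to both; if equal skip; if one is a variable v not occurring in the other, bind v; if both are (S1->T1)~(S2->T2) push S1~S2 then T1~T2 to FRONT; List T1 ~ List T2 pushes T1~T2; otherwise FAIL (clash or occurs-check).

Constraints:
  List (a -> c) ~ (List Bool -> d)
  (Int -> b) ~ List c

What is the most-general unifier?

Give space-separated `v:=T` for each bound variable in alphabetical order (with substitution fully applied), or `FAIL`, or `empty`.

Answer: FAIL

Derivation:
step 1: unify List (a -> c) ~ (List Bool -> d)  [subst: {-} | 1 pending]
  clash: List (a -> c) vs (List Bool -> d)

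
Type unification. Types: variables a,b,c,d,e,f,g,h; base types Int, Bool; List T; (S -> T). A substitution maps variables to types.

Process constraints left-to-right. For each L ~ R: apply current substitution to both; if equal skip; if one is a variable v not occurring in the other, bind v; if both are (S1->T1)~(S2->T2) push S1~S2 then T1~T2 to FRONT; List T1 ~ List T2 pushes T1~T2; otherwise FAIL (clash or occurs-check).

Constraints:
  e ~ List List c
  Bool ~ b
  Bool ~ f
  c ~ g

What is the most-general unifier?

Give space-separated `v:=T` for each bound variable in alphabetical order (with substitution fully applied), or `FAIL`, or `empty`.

Answer: b:=Bool c:=g e:=List List g f:=Bool

Derivation:
step 1: unify e ~ List List c  [subst: {-} | 3 pending]
  bind e := List List c
step 2: unify Bool ~ b  [subst: {e:=List List c} | 2 pending]
  bind b := Bool
step 3: unify Bool ~ f  [subst: {e:=List List c, b:=Bool} | 1 pending]
  bind f := Bool
step 4: unify c ~ g  [subst: {e:=List List c, b:=Bool, f:=Bool} | 0 pending]
  bind c := g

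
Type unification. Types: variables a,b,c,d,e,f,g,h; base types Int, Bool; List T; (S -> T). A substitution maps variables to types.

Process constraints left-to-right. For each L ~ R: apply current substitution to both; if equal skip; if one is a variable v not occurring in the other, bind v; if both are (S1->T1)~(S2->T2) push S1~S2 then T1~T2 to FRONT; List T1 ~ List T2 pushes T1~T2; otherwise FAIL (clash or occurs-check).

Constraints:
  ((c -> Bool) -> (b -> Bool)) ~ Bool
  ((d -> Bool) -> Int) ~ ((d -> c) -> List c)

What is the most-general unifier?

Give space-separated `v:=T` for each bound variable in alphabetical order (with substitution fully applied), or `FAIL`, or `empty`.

step 1: unify ((c -> Bool) -> (b -> Bool)) ~ Bool  [subst: {-} | 1 pending]
  clash: ((c -> Bool) -> (b -> Bool)) vs Bool

Answer: FAIL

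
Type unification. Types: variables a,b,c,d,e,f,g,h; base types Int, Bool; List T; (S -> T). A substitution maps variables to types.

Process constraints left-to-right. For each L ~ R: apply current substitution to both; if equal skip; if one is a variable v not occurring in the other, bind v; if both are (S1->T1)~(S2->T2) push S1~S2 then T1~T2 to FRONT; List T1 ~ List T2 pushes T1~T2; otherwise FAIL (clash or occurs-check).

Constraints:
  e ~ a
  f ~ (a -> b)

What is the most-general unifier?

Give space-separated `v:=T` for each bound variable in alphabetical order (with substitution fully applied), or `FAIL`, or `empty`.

step 1: unify e ~ a  [subst: {-} | 1 pending]
  bind e := a
step 2: unify f ~ (a -> b)  [subst: {e:=a} | 0 pending]
  bind f := (a -> b)

Answer: e:=a f:=(a -> b)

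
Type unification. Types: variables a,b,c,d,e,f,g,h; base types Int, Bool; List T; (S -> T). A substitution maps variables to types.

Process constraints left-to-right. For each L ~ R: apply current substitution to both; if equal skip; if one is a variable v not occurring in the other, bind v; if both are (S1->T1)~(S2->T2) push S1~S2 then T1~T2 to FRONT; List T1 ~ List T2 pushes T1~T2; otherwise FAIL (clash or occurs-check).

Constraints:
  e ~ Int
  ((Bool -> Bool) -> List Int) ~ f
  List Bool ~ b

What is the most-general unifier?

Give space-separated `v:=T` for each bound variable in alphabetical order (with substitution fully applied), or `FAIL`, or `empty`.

step 1: unify e ~ Int  [subst: {-} | 2 pending]
  bind e := Int
step 2: unify ((Bool -> Bool) -> List Int) ~ f  [subst: {e:=Int} | 1 pending]
  bind f := ((Bool -> Bool) -> List Int)
step 3: unify List Bool ~ b  [subst: {e:=Int, f:=((Bool -> Bool) -> List Int)} | 0 pending]
  bind b := List Bool

Answer: b:=List Bool e:=Int f:=((Bool -> Bool) -> List Int)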